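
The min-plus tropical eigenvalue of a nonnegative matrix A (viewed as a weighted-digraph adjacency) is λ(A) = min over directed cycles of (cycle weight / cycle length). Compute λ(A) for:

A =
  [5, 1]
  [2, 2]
λ(A) = 3/2

Enumerate directed cycles and compute their means (weight / length). Sample:
  cycle 0 → 0: weight = 5, length = 1, mean = 5/1 ≈ 5.000
  cycle 1 → 1: weight = 2, length = 1, mean = 2/1 ≈ 2.000
  cycle 0 → 1 → 0: weight = 3, length = 2, mean = 3/2 ≈ 1.500
  cycle 1 → 0 → 1: weight = 3, length = 2, mean = 3/2 ≈ 1.500
Minimum mean = 1.500, attained e.g. along the cycle 0 → 1 → 0 with weight 3 and length 2. So λ(A) = 3/2 = 3/2.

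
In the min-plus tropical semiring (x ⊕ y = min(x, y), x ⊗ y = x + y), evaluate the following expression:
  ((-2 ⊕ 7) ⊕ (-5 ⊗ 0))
((-2 ⊕ 7) ⊕ (-5 ⊗ 0)) = -5

Expand innermost to outermost. Recall ⊕ takes the minimum of its arguments and ⊗ takes their sum. Working out the expression ((-2 ⊕ 7) ⊕ (-5 ⊗ 0)) gives -5.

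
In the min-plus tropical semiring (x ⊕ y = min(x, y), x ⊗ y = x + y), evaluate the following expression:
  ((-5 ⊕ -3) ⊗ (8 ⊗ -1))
((-5 ⊕ -3) ⊗ (8 ⊗ -1)) = 2

Expand innermost to outermost. Recall ⊕ takes the minimum of its arguments and ⊗ takes their sum. Working out the expression ((-5 ⊕ -3) ⊗ (8 ⊗ -1)) gives 2.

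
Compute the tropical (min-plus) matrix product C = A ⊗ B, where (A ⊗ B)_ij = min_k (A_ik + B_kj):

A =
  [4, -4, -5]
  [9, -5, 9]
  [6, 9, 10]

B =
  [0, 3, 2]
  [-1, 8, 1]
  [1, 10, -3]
A ⊗ B =
  [-5, 4, -8]
  [-6, 3, -4]
  [6, 9, 7]

Apply the min-plus product entry-by-entry:
  C[0][0] = min over k of (A[0][0] + B[0][0] = 4 + 0 = 4, A[0][1] + B[1][0] = -4 + -1 = -5, A[0][2] + B[2][0] = -5 + 1 = -4) = -5 (attained at k = 1)
  C[0][1] = min over k of (A[0][0] + B[0][1] = 4 + 3 = 7, A[0][1] + B[1][1] = -4 + 8 = 4, A[0][2] + B[2][1] = -5 + 10 = 5) = 4 (attained at k = 1)
  C[0][2] = min over k of (A[0][0] + B[0][2] = 4 + 2 = 6, A[0][1] + B[1][2] = -4 + 1 = -3, A[0][2] + B[2][2] = -5 + -3 = -8) = -8 (attained at k = 2)
  C[1][0] = min over k of (A[1][0] + B[0][0] = 9 + 0 = 9, A[1][1] + B[1][0] = -5 + -1 = -6, A[1][2] + B[2][0] = 9 + 1 = 10) = -6 (attained at k = 1)
  C[1][1] = min over k of (A[1][0] + B[0][1] = 9 + 3 = 12, A[1][1] + B[1][1] = -5 + 8 = 3, A[1][2] + B[2][1] = 9 + 10 = 19) = 3 (attained at k = 1)
  C[1][2] = min over k of (A[1][0] + B[0][2] = 9 + 2 = 11, A[1][1] + B[1][2] = -5 + 1 = -4, A[1][2] + B[2][2] = 9 + -3 = 6) = -4 (attained at k = 1)
  C[2][0] = min over k of (A[2][0] + B[0][0] = 6 + 0 = 6, A[2][1] + B[1][0] = 9 + -1 = 8, A[2][2] + B[2][0] = 10 + 1 = 11) = 6 (attained at k = 0)
  C[2][1] = min over k of (A[2][0] + B[0][1] = 6 + 3 = 9, A[2][1] + B[1][1] = 9 + 8 = 17, A[2][2] + B[2][1] = 10 + 10 = 20) = 9 (attained at k = 0)
  C[2][2] = min over k of (A[2][0] + B[0][2] = 6 + 2 = 8, A[2][1] + B[1][2] = 9 + 1 = 10, A[2][2] + B[2][2] = 10 + -3 = 7) = 7 (attained at k = 2)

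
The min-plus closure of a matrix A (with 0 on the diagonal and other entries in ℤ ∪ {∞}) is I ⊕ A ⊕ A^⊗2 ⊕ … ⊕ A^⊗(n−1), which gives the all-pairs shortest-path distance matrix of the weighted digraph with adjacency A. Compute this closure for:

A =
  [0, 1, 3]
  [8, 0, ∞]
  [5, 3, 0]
Closure =
  [0, 1, 3]
  [8, 0, 11]
  [5, 3, 0]

This is the Floyd-Warshall all-pairs shortest-path computation. For each intermediate vertex k = 0, 1, …, 2, update dist[i][j] ← min(dist[i][j], dist[i][k] + dist[k][j]). The final matrix gives, for each (i, j), the minimum total weight of any directed path from i to j (possibly empty when i = j).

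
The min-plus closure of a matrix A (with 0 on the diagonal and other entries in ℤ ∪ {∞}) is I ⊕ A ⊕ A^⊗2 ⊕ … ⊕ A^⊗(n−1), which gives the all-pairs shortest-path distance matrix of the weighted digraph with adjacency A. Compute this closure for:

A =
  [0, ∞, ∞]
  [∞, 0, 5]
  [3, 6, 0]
Closure =
  [0, ∞, ∞]
  [8, 0, 5]
  [3, 6, 0]

This is the Floyd-Warshall all-pairs shortest-path computation. For each intermediate vertex k = 0, 1, …, 2, update dist[i][j] ← min(dist[i][j], dist[i][k] + dist[k][j]). The final matrix gives, for each (i, j), the minimum total weight of any directed path from i to j (possibly empty when i = j).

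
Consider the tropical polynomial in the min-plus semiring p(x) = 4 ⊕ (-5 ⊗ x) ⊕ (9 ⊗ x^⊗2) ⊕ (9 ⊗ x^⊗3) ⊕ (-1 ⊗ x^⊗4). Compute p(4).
p(4) = -1

A tropical monomial a ⊗ x^⊗i evaluates to a + i · x. Evaluating each term at x = 4:
  Term 0 contributes 4 + 0 · 4 = 4
  Term 1 contributes -5 + 1 · 4 = -1
  Term 2 contributes 9 + 2 · 4 = 17
  Term 3 contributes 9 + 3 · 4 = 21
  Term 4 contributes -1 + 4 · 4 = 15
p(4) = ⊕ of these = min[4, -1, 17, 21, 15] = -1.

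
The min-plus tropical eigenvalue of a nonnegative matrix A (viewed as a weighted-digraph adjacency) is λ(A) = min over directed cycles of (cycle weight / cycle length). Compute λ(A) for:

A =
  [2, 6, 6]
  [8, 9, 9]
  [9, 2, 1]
λ(A) = 1

Enumerate directed cycles and compute their means (weight / length). Sample:
  cycle 0 → 0: weight = 2, length = 1, mean = 2/1 ≈ 2.000
  cycle 1 → 1: weight = 9, length = 1, mean = 9/1 ≈ 9.000
  cycle 2 → 2: weight = 1, length = 1, mean = 1/1 ≈ 1.000
  cycle 0 → 1 → 0: weight = 14, length = 2, mean = 14/2 ≈ 7.000
  cycle 0 → 2 → 0: weight = 15, length = 2, mean = 15/2 ≈ 7.500
  cycle 1 → 0 → 1: weight = 14, length = 2, mean = 14/2 ≈ 7.000
Minimum mean = 1.000, attained e.g. along the cycle 2 → 2 with weight 1 and length 1. So λ(A) = 1/1 = 1.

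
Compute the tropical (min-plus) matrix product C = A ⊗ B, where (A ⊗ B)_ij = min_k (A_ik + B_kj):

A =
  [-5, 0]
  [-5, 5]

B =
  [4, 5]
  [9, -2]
A ⊗ B =
  [-1, -2]
  [-1, 0]

Apply the min-plus product entry-by-entry:
  C[0][0] = min over k of (A[0][0] + B[0][0] = -5 + 4 = -1, A[0][1] + B[1][0] = 0 + 9 = 9) = -1 (attained at k = 0)
  C[0][1] = min over k of (A[0][0] + B[0][1] = -5 + 5 = 0, A[0][1] + B[1][1] = 0 + -2 = -2) = -2 (attained at k = 1)
  C[1][0] = min over k of (A[1][0] + B[0][0] = -5 + 4 = -1, A[1][1] + B[1][0] = 5 + 9 = 14) = -1 (attained at k = 0)
  C[1][1] = min over k of (A[1][0] + B[0][1] = -5 + 5 = 0, A[1][1] + B[1][1] = 5 + -2 = 3) = 0 (attained at k = 0)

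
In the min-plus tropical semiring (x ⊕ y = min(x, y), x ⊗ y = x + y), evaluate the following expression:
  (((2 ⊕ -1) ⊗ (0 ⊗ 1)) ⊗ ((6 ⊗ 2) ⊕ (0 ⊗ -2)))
(((2 ⊕ -1) ⊗ (0 ⊗ 1)) ⊗ ((6 ⊗ 2) ⊕ (0 ⊗ -2))) = -2

Expand innermost to outermost. Recall ⊕ takes the minimum of its arguments and ⊗ takes their sum. Working out the expression (((2 ⊕ -1) ⊗ (0 ⊗ 1)) ⊗ ((6 ⊗ 2) ⊕ (0 ⊗ -2))) gives -2.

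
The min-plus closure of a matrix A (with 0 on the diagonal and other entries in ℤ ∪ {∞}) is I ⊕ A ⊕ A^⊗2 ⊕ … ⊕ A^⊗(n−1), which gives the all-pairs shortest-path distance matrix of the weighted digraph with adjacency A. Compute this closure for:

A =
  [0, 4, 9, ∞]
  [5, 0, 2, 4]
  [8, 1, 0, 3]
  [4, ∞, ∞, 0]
Closure =
  [0, 4, 6, 8]
  [5, 0, 2, 4]
  [6, 1, 0, 3]
  [4, 8, 10, 0]

This is the Floyd-Warshall all-pairs shortest-path computation. For each intermediate vertex k = 0, 1, …, 3, update dist[i][j] ← min(dist[i][j], dist[i][k] + dist[k][j]). The final matrix gives, for each (i, j), the minimum total weight of any directed path from i to j (possibly empty when i = j).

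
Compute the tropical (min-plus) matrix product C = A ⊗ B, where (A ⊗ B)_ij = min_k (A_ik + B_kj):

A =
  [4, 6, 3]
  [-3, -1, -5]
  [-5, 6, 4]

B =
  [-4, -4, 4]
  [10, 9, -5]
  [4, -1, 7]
A ⊗ B =
  [0, 0, 1]
  [-7, -7, -6]
  [-9, -9, -1]

Apply the min-plus product entry-by-entry:
  C[0][0] = min over k of (A[0][0] + B[0][0] = 4 + -4 = 0, A[0][1] + B[1][0] = 6 + 10 = 16, A[0][2] + B[2][0] = 3 + 4 = 7) = 0 (attained at k = 0)
  C[0][1] = min over k of (A[0][0] + B[0][1] = 4 + -4 = 0, A[0][1] + B[1][1] = 6 + 9 = 15, A[0][2] + B[2][1] = 3 + -1 = 2) = 0 (attained at k = 0)
  C[0][2] = min over k of (A[0][0] + B[0][2] = 4 + 4 = 8, A[0][1] + B[1][2] = 6 + -5 = 1, A[0][2] + B[2][2] = 3 + 7 = 10) = 1 (attained at k = 1)
  C[1][0] = min over k of (A[1][0] + B[0][0] = -3 + -4 = -7, A[1][1] + B[1][0] = -1 + 10 = 9, A[1][2] + B[2][0] = -5 + 4 = -1) = -7 (attained at k = 0)
  C[1][1] = min over k of (A[1][0] + B[0][1] = -3 + -4 = -7, A[1][1] + B[1][1] = -1 + 9 = 8, A[1][2] + B[2][1] = -5 + -1 = -6) = -7 (attained at k = 0)
  C[1][2] = min over k of (A[1][0] + B[0][2] = -3 + 4 = 1, A[1][1] + B[1][2] = -1 + -5 = -6, A[1][2] + B[2][2] = -5 + 7 = 2) = -6 (attained at k = 1)
  C[2][0] = min over k of (A[2][0] + B[0][0] = -5 + -4 = -9, A[2][1] + B[1][0] = 6 + 10 = 16, A[2][2] + B[2][0] = 4 + 4 = 8) = -9 (attained at k = 0)
  C[2][1] = min over k of (A[2][0] + B[0][1] = -5 + -4 = -9, A[2][1] + B[1][1] = 6 + 9 = 15, A[2][2] + B[2][1] = 4 + -1 = 3) = -9 (attained at k = 0)
  C[2][2] = min over k of (A[2][0] + B[0][2] = -5 + 4 = -1, A[2][1] + B[1][2] = 6 + -5 = 1, A[2][2] + B[2][2] = 4 + 7 = 11) = -1 (attained at k = 0)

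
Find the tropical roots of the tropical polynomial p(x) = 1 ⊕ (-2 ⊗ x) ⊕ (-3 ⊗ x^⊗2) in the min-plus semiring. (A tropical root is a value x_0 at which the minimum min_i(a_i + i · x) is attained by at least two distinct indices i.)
Roots: {1, 3}

Each tropical root is a break point of the lower envelope of the lines y = a_i + i · x (there are 3 lines, with slopes 0, 1, ..., 2). Only the lines that attain the minimum somewhere contribute to roots; other lines are dominated. Here the surviving (envelope) indices are i = 2, i = 1, i = 0.
Intersections between consecutive envelope lines give the roots: for adjacent envelope indices i < j the intersection is x = (a_i − a_j) / (j − i). Reading off the sorted break points: {1, 3}.
Verification: at each break x_0, at least two indices attain the minimum of min_i(a_i + i · x_0).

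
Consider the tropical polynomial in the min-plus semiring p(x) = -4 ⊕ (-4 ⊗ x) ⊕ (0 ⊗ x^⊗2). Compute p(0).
p(0) = -4

A tropical monomial a ⊗ x^⊗i evaluates to a + i · x. Evaluating each term at x = 0:
  Term 0 contributes -4 + 0 · 0 = -4
  Term 1 contributes -4 + 1 · 0 = -4
  Term 2 contributes 0 + 2 · 0 = 0
p(0) = ⊕ of these = min[-4, -4, 0] = -4.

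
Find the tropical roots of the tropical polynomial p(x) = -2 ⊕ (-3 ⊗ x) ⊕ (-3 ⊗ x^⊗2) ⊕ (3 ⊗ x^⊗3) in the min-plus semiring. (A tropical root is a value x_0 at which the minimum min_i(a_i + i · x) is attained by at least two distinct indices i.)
Roots: {-6, 0, 1}

Each tropical root is a break point of the lower envelope of the lines y = a_i + i · x (there are 4 lines, with slopes 0, 1, ..., 3). Only the lines that attain the minimum somewhere contribute to roots; other lines are dominated. Here the surviving (envelope) indices are i = 3, i = 2, i = 1, i = 0.
Intersections between consecutive envelope lines give the roots: for adjacent envelope indices i < j the intersection is x = (a_i − a_j) / (j − i). Reading off the sorted break points: {-6, 0, 1}.
Verification: at each break x_0, at least two indices attain the minimum of min_i(a_i + i · x_0).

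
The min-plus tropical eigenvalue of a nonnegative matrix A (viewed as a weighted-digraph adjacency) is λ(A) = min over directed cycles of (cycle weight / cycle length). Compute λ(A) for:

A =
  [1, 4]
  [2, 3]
λ(A) = 1

Enumerate directed cycles and compute their means (weight / length). Sample:
  cycle 0 → 0: weight = 1, length = 1, mean = 1/1 ≈ 1.000
  cycle 1 → 1: weight = 3, length = 1, mean = 3/1 ≈ 3.000
  cycle 0 → 1 → 0: weight = 6, length = 2, mean = 6/2 ≈ 3.000
  cycle 1 → 0 → 1: weight = 6, length = 2, mean = 6/2 ≈ 3.000
Minimum mean = 1.000, attained e.g. along the cycle 0 → 0 with weight 1 and length 1. So λ(A) = 1/1 = 1.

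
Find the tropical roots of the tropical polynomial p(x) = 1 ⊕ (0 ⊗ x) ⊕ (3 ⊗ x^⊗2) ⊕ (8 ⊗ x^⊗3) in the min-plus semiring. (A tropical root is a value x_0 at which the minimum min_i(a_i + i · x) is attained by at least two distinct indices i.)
Roots: {-5, -3, 1}

Each tropical root is a break point of the lower envelope of the lines y = a_i + i · x (there are 4 lines, with slopes 0, 1, ..., 3). Only the lines that attain the minimum somewhere contribute to roots; other lines are dominated. Here the surviving (envelope) indices are i = 3, i = 2, i = 1, i = 0.
Intersections between consecutive envelope lines give the roots: for adjacent envelope indices i < j the intersection is x = (a_i − a_j) / (j − i). Reading off the sorted break points: {-5, -3, 1}.
Verification: at each break x_0, at least two indices attain the minimum of min_i(a_i + i · x_0).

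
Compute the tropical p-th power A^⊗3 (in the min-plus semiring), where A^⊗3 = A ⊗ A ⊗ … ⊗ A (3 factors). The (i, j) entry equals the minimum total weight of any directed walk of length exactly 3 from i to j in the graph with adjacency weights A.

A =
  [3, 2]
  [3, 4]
A^⊗3 =
  [8, 7]
  [8, 8]

Each entry (A^⊗3)_ij equals the minimum over all length-3 walks i = v_0 → v_1 → … → v_3 = j of Σ_t A[v_t][v_{t+1}]. For example, for (i, j) = (0, 1) we minimise over 4 possible intermediate vertex sequences; the minimum is 7, attained along the walk 0 → 1 → 0 → 1.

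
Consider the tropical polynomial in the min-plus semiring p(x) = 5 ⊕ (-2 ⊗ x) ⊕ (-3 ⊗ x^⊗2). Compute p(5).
p(5) = 3

A tropical monomial a ⊗ x^⊗i evaluates to a + i · x. Evaluating each term at x = 5:
  Term 0 contributes 5 + 0 · 5 = 5
  Term 1 contributes -2 + 1 · 5 = 3
  Term 2 contributes -3 + 2 · 5 = 7
p(5) = ⊕ of these = min[5, 3, 7] = 3.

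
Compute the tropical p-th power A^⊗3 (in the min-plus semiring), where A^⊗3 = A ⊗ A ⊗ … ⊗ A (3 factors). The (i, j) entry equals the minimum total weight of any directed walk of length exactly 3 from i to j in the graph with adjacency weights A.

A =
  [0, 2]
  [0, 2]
A^⊗3 =
  [0, 2]
  [0, 2]

Each entry (A^⊗3)_ij equals the minimum over all length-3 walks i = v_0 → v_1 → … → v_3 = j of Σ_t A[v_t][v_{t+1}]. For example, for (i, j) = (0, 1) we minimise over 4 possible intermediate vertex sequences; the minimum is 2, attained along the walk 0 → 0 → 0 → 1.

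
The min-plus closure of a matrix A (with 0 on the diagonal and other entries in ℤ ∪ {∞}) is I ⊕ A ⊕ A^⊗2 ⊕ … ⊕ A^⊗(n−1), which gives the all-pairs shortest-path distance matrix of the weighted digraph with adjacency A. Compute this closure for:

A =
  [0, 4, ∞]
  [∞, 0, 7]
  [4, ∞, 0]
Closure =
  [0, 4, 11]
  [11, 0, 7]
  [4, 8, 0]

This is the Floyd-Warshall all-pairs shortest-path computation. For each intermediate vertex k = 0, 1, …, 2, update dist[i][j] ← min(dist[i][j], dist[i][k] + dist[k][j]). The final matrix gives, for each (i, j), the minimum total weight of any directed path from i to j (possibly empty when i = j).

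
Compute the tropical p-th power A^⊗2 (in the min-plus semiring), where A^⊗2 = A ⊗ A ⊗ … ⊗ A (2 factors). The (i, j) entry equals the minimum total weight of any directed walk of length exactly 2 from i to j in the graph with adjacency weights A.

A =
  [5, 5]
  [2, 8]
A^⊗2 =
  [7, 10]
  [7, 7]

Each entry (A^⊗2)_ij equals the minimum over all length-2 walks i = v_0 → v_1 → … → v_2 = j of Σ_t A[v_t][v_{t+1}]. For example, for (i, j) = (0, 1) we minimise over 2 possible intermediate vertex sequences; the minimum is 10, attained along the walk 0 → 0 → 1.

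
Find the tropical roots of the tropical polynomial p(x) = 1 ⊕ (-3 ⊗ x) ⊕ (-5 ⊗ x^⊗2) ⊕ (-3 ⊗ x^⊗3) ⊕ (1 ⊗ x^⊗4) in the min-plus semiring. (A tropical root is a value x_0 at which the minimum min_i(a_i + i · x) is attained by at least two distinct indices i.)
Roots: {-4, -2, 2, 4}

Each tropical root is a break point of the lower envelope of the lines y = a_i + i · x (there are 5 lines, with slopes 0, 1, ..., 4). Only the lines that attain the minimum somewhere contribute to roots; other lines are dominated. Here the surviving (envelope) indices are i = 4, i = 3, i = 2, i = 1, i = 0.
Intersections between consecutive envelope lines give the roots: for adjacent envelope indices i < j the intersection is x = (a_i − a_j) / (j − i). Reading off the sorted break points: {-4, -2, 2, 4}.
Verification: at each break x_0, at least two indices attain the minimum of min_i(a_i + i · x_0).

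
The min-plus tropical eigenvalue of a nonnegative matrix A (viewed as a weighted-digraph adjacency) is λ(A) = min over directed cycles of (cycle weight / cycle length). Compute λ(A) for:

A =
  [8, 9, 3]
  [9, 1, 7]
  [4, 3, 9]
λ(A) = 1

Enumerate directed cycles and compute their means (weight / length). Sample:
  cycle 0 → 0: weight = 8, length = 1, mean = 8/1 ≈ 8.000
  cycle 1 → 1: weight = 1, length = 1, mean = 1/1 ≈ 1.000
  cycle 2 → 2: weight = 9, length = 1, mean = 9/1 ≈ 9.000
  cycle 0 → 1 → 0: weight = 18, length = 2, mean = 18/2 ≈ 9.000
  cycle 0 → 2 → 0: weight = 7, length = 2, mean = 7/2 ≈ 3.500
  cycle 1 → 0 → 1: weight = 18, length = 2, mean = 18/2 ≈ 9.000
Minimum mean = 1.000, attained e.g. along the cycle 1 → 1 with weight 1 and length 1. So λ(A) = 1/1 = 1.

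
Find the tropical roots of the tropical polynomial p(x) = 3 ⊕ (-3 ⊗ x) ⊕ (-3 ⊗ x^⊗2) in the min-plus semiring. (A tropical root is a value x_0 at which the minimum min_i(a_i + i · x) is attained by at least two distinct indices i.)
Roots: {0, 6}

Each tropical root is a break point of the lower envelope of the lines y = a_i + i · x (there are 3 lines, with slopes 0, 1, ..., 2). Only the lines that attain the minimum somewhere contribute to roots; other lines are dominated. Here the surviving (envelope) indices are i = 2, i = 1, i = 0.
Intersections between consecutive envelope lines give the roots: for adjacent envelope indices i < j the intersection is x = (a_i − a_j) / (j − i). Reading off the sorted break points: {0, 6}.
Verification: at each break x_0, at least two indices attain the minimum of min_i(a_i + i · x_0).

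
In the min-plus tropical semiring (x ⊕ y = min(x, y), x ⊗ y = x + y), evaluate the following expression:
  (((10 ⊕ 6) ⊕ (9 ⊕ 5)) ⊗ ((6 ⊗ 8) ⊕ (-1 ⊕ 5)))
(((10 ⊕ 6) ⊕ (9 ⊕ 5)) ⊗ ((6 ⊗ 8) ⊕ (-1 ⊕ 5))) = 4

Expand innermost to outermost. Recall ⊕ takes the minimum of its arguments and ⊗ takes their sum. Working out the expression (((10 ⊕ 6) ⊕ (9 ⊕ 5)) ⊗ ((6 ⊗ 8) ⊕ (-1 ⊕ 5))) gives 4.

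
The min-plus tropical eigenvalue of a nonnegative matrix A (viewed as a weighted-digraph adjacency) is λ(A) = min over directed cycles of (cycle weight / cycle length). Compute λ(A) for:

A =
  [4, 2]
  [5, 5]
λ(A) = 7/2

Enumerate directed cycles and compute their means (weight / length). Sample:
  cycle 0 → 0: weight = 4, length = 1, mean = 4/1 ≈ 4.000
  cycle 1 → 1: weight = 5, length = 1, mean = 5/1 ≈ 5.000
  cycle 0 → 1 → 0: weight = 7, length = 2, mean = 7/2 ≈ 3.500
  cycle 1 → 0 → 1: weight = 7, length = 2, mean = 7/2 ≈ 3.500
Minimum mean = 3.500, attained e.g. along the cycle 0 → 1 → 0 with weight 7 and length 2. So λ(A) = 7/2 = 7/2.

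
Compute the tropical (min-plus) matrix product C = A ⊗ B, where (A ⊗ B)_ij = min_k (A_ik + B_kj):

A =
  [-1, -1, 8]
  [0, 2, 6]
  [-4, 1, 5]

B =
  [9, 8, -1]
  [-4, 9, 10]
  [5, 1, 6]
A ⊗ B =
  [-5, 7, -2]
  [-2, 7, -1]
  [-3, 4, -5]

Apply the min-plus product entry-by-entry:
  C[0][0] = min over k of (A[0][0] + B[0][0] = -1 + 9 = 8, A[0][1] + B[1][0] = -1 + -4 = -5, A[0][2] + B[2][0] = 8 + 5 = 13) = -5 (attained at k = 1)
  C[0][1] = min over k of (A[0][0] + B[0][1] = -1 + 8 = 7, A[0][1] + B[1][1] = -1 + 9 = 8, A[0][2] + B[2][1] = 8 + 1 = 9) = 7 (attained at k = 0)
  C[0][2] = min over k of (A[0][0] + B[0][2] = -1 + -1 = -2, A[0][1] + B[1][2] = -1 + 10 = 9, A[0][2] + B[2][2] = 8 + 6 = 14) = -2 (attained at k = 0)
  C[1][0] = min over k of (A[1][0] + B[0][0] = 0 + 9 = 9, A[1][1] + B[1][0] = 2 + -4 = -2, A[1][2] + B[2][0] = 6 + 5 = 11) = -2 (attained at k = 1)
  C[1][1] = min over k of (A[1][0] + B[0][1] = 0 + 8 = 8, A[1][1] + B[1][1] = 2 + 9 = 11, A[1][2] + B[2][1] = 6 + 1 = 7) = 7 (attained at k = 2)
  C[1][2] = min over k of (A[1][0] + B[0][2] = 0 + -1 = -1, A[1][1] + B[1][2] = 2 + 10 = 12, A[1][2] + B[2][2] = 6 + 6 = 12) = -1 (attained at k = 0)
  C[2][0] = min over k of (A[2][0] + B[0][0] = -4 + 9 = 5, A[2][1] + B[1][0] = 1 + -4 = -3, A[2][2] + B[2][0] = 5 + 5 = 10) = -3 (attained at k = 1)
  C[2][1] = min over k of (A[2][0] + B[0][1] = -4 + 8 = 4, A[2][1] + B[1][1] = 1 + 9 = 10, A[2][2] + B[2][1] = 5 + 1 = 6) = 4 (attained at k = 0)
  C[2][2] = min over k of (A[2][0] + B[0][2] = -4 + -1 = -5, A[2][1] + B[1][2] = 1 + 10 = 11, A[2][2] + B[2][2] = 5 + 6 = 11) = -5 (attained at k = 0)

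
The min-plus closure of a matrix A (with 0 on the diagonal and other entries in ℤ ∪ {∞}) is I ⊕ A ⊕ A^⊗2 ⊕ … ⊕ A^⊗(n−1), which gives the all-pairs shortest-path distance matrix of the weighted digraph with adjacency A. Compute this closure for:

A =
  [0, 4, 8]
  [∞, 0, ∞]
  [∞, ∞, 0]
Closure =
  [0, 4, 8]
  [∞, 0, ∞]
  [∞, ∞, 0]

This is the Floyd-Warshall all-pairs shortest-path computation. For each intermediate vertex k = 0, 1, …, 2, update dist[i][j] ← min(dist[i][j], dist[i][k] + dist[k][j]). The final matrix gives, for each (i, j), the minimum total weight of any directed path from i to j (possibly empty when i = j).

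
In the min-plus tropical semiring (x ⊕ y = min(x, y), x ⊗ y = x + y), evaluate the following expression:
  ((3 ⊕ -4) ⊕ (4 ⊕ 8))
((3 ⊕ -4) ⊕ (4 ⊕ 8)) = -4

Expand innermost to outermost. Recall ⊕ takes the minimum of its arguments and ⊗ takes their sum. Working out the expression ((3 ⊕ -4) ⊕ (4 ⊕ 8)) gives -4.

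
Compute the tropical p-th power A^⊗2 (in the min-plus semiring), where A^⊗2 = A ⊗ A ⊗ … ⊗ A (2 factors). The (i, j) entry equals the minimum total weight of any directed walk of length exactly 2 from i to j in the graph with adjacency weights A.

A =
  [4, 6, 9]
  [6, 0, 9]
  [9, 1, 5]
A^⊗2 =
  [8, 6, 13]
  [6, 0, 9]
  [7, 1, 10]

Each entry (A^⊗2)_ij equals the minimum over all length-2 walks i = v_0 → v_1 → … → v_2 = j of Σ_t A[v_t][v_{t+1}]. For example, for (i, j) = (0, 2) we minimise over 3 possible intermediate vertex sequences; the minimum is 13, attained along the walk 0 → 0 → 2.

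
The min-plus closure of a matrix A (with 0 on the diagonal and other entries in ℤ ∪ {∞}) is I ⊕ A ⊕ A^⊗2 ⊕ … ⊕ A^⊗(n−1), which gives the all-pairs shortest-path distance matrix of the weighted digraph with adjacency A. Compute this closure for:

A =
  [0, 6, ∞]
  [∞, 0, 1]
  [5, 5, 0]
Closure =
  [0, 6, 7]
  [6, 0, 1]
  [5, 5, 0]

This is the Floyd-Warshall all-pairs shortest-path computation. For each intermediate vertex k = 0, 1, …, 2, update dist[i][j] ← min(dist[i][j], dist[i][k] + dist[k][j]). The final matrix gives, for each (i, j), the minimum total weight of any directed path from i to j (possibly empty when i = j).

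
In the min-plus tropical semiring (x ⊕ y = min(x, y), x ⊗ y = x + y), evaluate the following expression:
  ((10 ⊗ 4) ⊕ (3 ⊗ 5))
((10 ⊗ 4) ⊕ (3 ⊗ 5)) = 8

Expand innermost to outermost. Recall ⊕ takes the minimum of its arguments and ⊗ takes their sum. Working out the expression ((10 ⊗ 4) ⊕ (3 ⊗ 5)) gives 8.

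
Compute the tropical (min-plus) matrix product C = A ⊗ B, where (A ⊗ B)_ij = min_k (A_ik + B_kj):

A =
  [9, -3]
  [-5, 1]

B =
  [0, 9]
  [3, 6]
A ⊗ B =
  [0, 3]
  [-5, 4]

Apply the min-plus product entry-by-entry:
  C[0][0] = min over k of (A[0][0] + B[0][0] = 9 + 0 = 9, A[0][1] + B[1][0] = -3 + 3 = 0) = 0 (attained at k = 1)
  C[0][1] = min over k of (A[0][0] + B[0][1] = 9 + 9 = 18, A[0][1] + B[1][1] = -3 + 6 = 3) = 3 (attained at k = 1)
  C[1][0] = min over k of (A[1][0] + B[0][0] = -5 + 0 = -5, A[1][1] + B[1][0] = 1 + 3 = 4) = -5 (attained at k = 0)
  C[1][1] = min over k of (A[1][0] + B[0][1] = -5 + 9 = 4, A[1][1] + B[1][1] = 1 + 6 = 7) = 4 (attained at k = 0)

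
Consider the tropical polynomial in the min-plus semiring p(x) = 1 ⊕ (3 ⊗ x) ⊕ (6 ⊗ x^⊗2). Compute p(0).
p(0) = 1

A tropical monomial a ⊗ x^⊗i evaluates to a + i · x. Evaluating each term at x = 0:
  Term 0 contributes 1 + 0 · 0 = 1
  Term 1 contributes 3 + 1 · 0 = 3
  Term 2 contributes 6 + 2 · 0 = 6
p(0) = ⊕ of these = min[1, 3, 6] = 1.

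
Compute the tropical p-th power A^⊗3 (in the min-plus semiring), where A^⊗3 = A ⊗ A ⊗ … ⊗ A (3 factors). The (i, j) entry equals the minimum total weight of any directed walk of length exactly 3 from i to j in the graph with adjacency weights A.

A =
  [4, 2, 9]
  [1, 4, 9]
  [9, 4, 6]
A^⊗3 =
  [7, 5, 12]
  [4, 7, 12]
  [9, 7, 14]

Each entry (A^⊗3)_ij equals the minimum over all length-3 walks i = v_0 → v_1 → … → v_3 = j of Σ_t A[v_t][v_{t+1}]. For example, for (i, j) = (0, 2) we minimise over 9 possible intermediate vertex sequences; the minimum is 12, attained along the walk 0 → 1 → 0 → 2.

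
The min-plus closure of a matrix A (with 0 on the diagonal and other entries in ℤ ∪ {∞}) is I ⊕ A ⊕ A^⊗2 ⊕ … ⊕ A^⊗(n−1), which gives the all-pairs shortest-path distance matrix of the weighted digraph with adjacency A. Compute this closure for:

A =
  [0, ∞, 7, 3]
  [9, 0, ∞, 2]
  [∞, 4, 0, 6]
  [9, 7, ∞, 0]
Closure =
  [0, 10, 7, 3]
  [9, 0, 16, 2]
  [13, 4, 0, 6]
  [9, 7, 16, 0]

This is the Floyd-Warshall all-pairs shortest-path computation. For each intermediate vertex k = 0, 1, …, 3, update dist[i][j] ← min(dist[i][j], dist[i][k] + dist[k][j]). The final matrix gives, for each (i, j), the minimum total weight of any directed path from i to j (possibly empty when i = j).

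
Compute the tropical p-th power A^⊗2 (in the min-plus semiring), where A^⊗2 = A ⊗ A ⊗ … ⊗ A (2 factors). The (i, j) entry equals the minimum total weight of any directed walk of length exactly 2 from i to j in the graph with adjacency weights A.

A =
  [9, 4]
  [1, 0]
A^⊗2 =
  [5, 4]
  [1, 0]

Each entry (A^⊗2)_ij equals the minimum over all length-2 walks i = v_0 → v_1 → … → v_2 = j of Σ_t A[v_t][v_{t+1}]. For example, for (i, j) = (0, 1) we minimise over 2 possible intermediate vertex sequences; the minimum is 4, attained along the walk 0 → 1 → 1.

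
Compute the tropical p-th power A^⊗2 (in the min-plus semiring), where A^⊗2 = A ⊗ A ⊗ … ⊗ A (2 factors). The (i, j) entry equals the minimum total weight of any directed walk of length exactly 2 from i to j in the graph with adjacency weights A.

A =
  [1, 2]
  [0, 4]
A^⊗2 =
  [2, 3]
  [1, 2]

Each entry (A^⊗2)_ij equals the minimum over all length-2 walks i = v_0 → v_1 → … → v_2 = j of Σ_t A[v_t][v_{t+1}]. For example, for (i, j) = (0, 1) we minimise over 2 possible intermediate vertex sequences; the minimum is 3, attained along the walk 0 → 0 → 1.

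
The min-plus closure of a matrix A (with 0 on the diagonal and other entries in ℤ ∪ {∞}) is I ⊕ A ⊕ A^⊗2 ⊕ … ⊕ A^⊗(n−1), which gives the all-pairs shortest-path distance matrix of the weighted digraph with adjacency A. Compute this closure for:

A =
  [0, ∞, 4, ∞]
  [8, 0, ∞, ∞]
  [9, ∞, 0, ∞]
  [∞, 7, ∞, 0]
Closure =
  [0, ∞, 4, ∞]
  [8, 0, 12, ∞]
  [9, ∞, 0, ∞]
  [15, 7, 19, 0]

This is the Floyd-Warshall all-pairs shortest-path computation. For each intermediate vertex k = 0, 1, …, 3, update dist[i][j] ← min(dist[i][j], dist[i][k] + dist[k][j]). The final matrix gives, for each (i, j), the minimum total weight of any directed path from i to j (possibly empty when i = j).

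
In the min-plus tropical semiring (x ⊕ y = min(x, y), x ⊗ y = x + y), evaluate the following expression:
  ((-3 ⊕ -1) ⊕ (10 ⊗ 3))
((-3 ⊕ -1) ⊕ (10 ⊗ 3)) = -3

Expand innermost to outermost. Recall ⊕ takes the minimum of its arguments and ⊗ takes their sum. Working out the expression ((-3 ⊕ -1) ⊕ (10 ⊗ 3)) gives -3.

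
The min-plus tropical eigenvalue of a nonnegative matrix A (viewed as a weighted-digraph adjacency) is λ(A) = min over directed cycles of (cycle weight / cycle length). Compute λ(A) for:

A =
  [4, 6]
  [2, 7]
λ(A) = 4

Enumerate directed cycles and compute their means (weight / length). Sample:
  cycle 0 → 0: weight = 4, length = 1, mean = 4/1 ≈ 4.000
  cycle 1 → 1: weight = 7, length = 1, mean = 7/1 ≈ 7.000
  cycle 0 → 1 → 0: weight = 8, length = 2, mean = 8/2 ≈ 4.000
  cycle 1 → 0 → 1: weight = 8, length = 2, mean = 8/2 ≈ 4.000
Minimum mean = 4.000, attained e.g. along the cycle 0 → 0 with weight 4 and length 1. So λ(A) = 4/1 = 4.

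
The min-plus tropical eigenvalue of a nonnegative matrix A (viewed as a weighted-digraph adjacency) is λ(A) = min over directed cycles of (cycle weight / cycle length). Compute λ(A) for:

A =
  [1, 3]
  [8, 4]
λ(A) = 1

Enumerate directed cycles and compute their means (weight / length). Sample:
  cycle 0 → 0: weight = 1, length = 1, mean = 1/1 ≈ 1.000
  cycle 1 → 1: weight = 4, length = 1, mean = 4/1 ≈ 4.000
  cycle 0 → 1 → 0: weight = 11, length = 2, mean = 11/2 ≈ 5.500
  cycle 1 → 0 → 1: weight = 11, length = 2, mean = 11/2 ≈ 5.500
Minimum mean = 1.000, attained e.g. along the cycle 0 → 0 with weight 1 and length 1. So λ(A) = 1/1 = 1.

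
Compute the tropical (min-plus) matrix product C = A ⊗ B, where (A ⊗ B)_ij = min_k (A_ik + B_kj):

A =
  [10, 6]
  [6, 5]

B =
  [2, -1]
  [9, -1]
A ⊗ B =
  [12, 5]
  [8, 4]

Apply the min-plus product entry-by-entry:
  C[0][0] = min over k of (A[0][0] + B[0][0] = 10 + 2 = 12, A[0][1] + B[1][0] = 6 + 9 = 15) = 12 (attained at k = 0)
  C[0][1] = min over k of (A[0][0] + B[0][1] = 10 + -1 = 9, A[0][1] + B[1][1] = 6 + -1 = 5) = 5 (attained at k = 1)
  C[1][0] = min over k of (A[1][0] + B[0][0] = 6 + 2 = 8, A[1][1] + B[1][0] = 5 + 9 = 14) = 8 (attained at k = 0)
  C[1][1] = min over k of (A[1][0] + B[0][1] = 6 + -1 = 5, A[1][1] + B[1][1] = 5 + -1 = 4) = 4 (attained at k = 1)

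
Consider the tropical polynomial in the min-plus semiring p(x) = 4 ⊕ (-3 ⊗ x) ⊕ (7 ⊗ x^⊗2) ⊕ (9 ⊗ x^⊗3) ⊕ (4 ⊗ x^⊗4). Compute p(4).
p(4) = 1

A tropical monomial a ⊗ x^⊗i evaluates to a + i · x. Evaluating each term at x = 4:
  Term 0 contributes 4 + 0 · 4 = 4
  Term 1 contributes -3 + 1 · 4 = 1
  Term 2 contributes 7 + 2 · 4 = 15
  Term 3 contributes 9 + 3 · 4 = 21
  Term 4 contributes 4 + 4 · 4 = 20
p(4) = ⊕ of these = min[4, 1, 15, 21, 20] = 1.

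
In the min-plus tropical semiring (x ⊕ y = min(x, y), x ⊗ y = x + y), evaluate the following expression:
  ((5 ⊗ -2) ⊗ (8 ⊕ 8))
((5 ⊗ -2) ⊗ (8 ⊕ 8)) = 11

Expand innermost to outermost. Recall ⊕ takes the minimum of its arguments and ⊗ takes their sum. Working out the expression ((5 ⊗ -2) ⊗ (8 ⊕ 8)) gives 11.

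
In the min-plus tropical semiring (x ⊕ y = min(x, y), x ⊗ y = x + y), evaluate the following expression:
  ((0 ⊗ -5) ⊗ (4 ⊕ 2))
((0 ⊗ -5) ⊗ (4 ⊕ 2)) = -3

Expand innermost to outermost. Recall ⊕ takes the minimum of its arguments and ⊗ takes their sum. Working out the expression ((0 ⊗ -5) ⊗ (4 ⊕ 2)) gives -3.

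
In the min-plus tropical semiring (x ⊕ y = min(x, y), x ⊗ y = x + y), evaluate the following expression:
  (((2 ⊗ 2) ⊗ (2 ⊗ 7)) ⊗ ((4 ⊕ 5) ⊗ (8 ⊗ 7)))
(((2 ⊗ 2) ⊗ (2 ⊗ 7)) ⊗ ((4 ⊕ 5) ⊗ (8 ⊗ 7))) = 32

Expand innermost to outermost. Recall ⊕ takes the minimum of its arguments and ⊗ takes their sum. Working out the expression (((2 ⊗ 2) ⊗ (2 ⊗ 7)) ⊗ ((4 ⊕ 5) ⊗ (8 ⊗ 7))) gives 32.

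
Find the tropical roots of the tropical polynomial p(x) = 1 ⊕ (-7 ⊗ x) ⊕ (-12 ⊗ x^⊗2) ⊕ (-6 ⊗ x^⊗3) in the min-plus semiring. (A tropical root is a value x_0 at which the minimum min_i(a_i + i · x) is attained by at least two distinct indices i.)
Roots: {-6, 5, 8}

Each tropical root is a break point of the lower envelope of the lines y = a_i + i · x (there are 4 lines, with slopes 0, 1, ..., 3). Only the lines that attain the minimum somewhere contribute to roots; other lines are dominated. Here the surviving (envelope) indices are i = 3, i = 2, i = 1, i = 0.
Intersections between consecutive envelope lines give the roots: for adjacent envelope indices i < j the intersection is x = (a_i − a_j) / (j − i). Reading off the sorted break points: {-6, 5, 8}.
Verification: at each break x_0, at least two indices attain the minimum of min_i(a_i + i · x_0).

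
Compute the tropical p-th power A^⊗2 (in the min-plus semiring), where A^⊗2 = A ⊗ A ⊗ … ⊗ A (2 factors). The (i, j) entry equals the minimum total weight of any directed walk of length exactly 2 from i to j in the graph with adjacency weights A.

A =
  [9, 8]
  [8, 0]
A^⊗2 =
  [16, 8]
  [8, 0]

Each entry (A^⊗2)_ij equals the minimum over all length-2 walks i = v_0 → v_1 → … → v_2 = j of Σ_t A[v_t][v_{t+1}]. For example, for (i, j) = (0, 1) we minimise over 2 possible intermediate vertex sequences; the minimum is 8, attained along the walk 0 → 1 → 1.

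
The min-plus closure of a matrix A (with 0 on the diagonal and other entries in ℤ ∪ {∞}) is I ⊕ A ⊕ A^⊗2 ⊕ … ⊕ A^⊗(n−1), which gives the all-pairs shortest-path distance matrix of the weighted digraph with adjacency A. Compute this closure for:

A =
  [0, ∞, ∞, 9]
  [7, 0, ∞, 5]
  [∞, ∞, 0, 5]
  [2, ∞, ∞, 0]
Closure =
  [0, ∞, ∞, 9]
  [7, 0, ∞, 5]
  [7, ∞, 0, 5]
  [2, ∞, ∞, 0]

This is the Floyd-Warshall all-pairs shortest-path computation. For each intermediate vertex k = 0, 1, …, 3, update dist[i][j] ← min(dist[i][j], dist[i][k] + dist[k][j]). The final matrix gives, for each (i, j), the minimum total weight of any directed path from i to j (possibly empty when i = j).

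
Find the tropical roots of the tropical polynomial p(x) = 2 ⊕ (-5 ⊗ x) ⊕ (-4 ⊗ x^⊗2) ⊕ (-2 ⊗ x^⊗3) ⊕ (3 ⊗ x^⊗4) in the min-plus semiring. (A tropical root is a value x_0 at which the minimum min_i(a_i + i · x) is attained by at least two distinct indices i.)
Roots: {-5, -2, -1, 7}

Each tropical root is a break point of the lower envelope of the lines y = a_i + i · x (there are 5 lines, with slopes 0, 1, ..., 4). Only the lines that attain the minimum somewhere contribute to roots; other lines are dominated. Here the surviving (envelope) indices are i = 4, i = 3, i = 2, i = 1, i = 0.
Intersections between consecutive envelope lines give the roots: for adjacent envelope indices i < j the intersection is x = (a_i − a_j) / (j − i). Reading off the sorted break points: {-5, -2, -1, 7}.
Verification: at each break x_0, at least two indices attain the minimum of min_i(a_i + i · x_0).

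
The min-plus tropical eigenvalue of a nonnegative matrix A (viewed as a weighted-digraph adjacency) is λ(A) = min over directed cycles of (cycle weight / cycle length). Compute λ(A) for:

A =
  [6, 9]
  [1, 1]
λ(A) = 1

Enumerate directed cycles and compute their means (weight / length). Sample:
  cycle 0 → 0: weight = 6, length = 1, mean = 6/1 ≈ 6.000
  cycle 1 → 1: weight = 1, length = 1, mean = 1/1 ≈ 1.000
  cycle 0 → 1 → 0: weight = 10, length = 2, mean = 10/2 ≈ 5.000
  cycle 1 → 0 → 1: weight = 10, length = 2, mean = 10/2 ≈ 5.000
Minimum mean = 1.000, attained e.g. along the cycle 1 → 1 with weight 1 and length 1. So λ(A) = 1/1 = 1.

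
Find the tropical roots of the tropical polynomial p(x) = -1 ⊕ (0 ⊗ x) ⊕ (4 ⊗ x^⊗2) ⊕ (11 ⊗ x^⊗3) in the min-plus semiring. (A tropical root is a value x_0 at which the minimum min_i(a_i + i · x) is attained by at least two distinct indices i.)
Roots: {-7, -4, -1}

Each tropical root is a break point of the lower envelope of the lines y = a_i + i · x (there are 4 lines, with slopes 0, 1, ..., 3). Only the lines that attain the minimum somewhere contribute to roots; other lines are dominated. Here the surviving (envelope) indices are i = 3, i = 2, i = 1, i = 0.
Intersections between consecutive envelope lines give the roots: for adjacent envelope indices i < j the intersection is x = (a_i − a_j) / (j − i). Reading off the sorted break points: {-7, -4, -1}.
Verification: at each break x_0, at least two indices attain the minimum of min_i(a_i + i · x_0).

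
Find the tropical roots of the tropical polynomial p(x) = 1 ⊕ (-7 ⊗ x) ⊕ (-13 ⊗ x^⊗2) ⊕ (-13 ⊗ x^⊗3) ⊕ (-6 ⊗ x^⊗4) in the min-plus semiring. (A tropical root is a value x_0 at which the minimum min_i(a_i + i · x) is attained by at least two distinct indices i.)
Roots: {-7, 0, 6, 8}

Each tropical root is a break point of the lower envelope of the lines y = a_i + i · x (there are 5 lines, with slopes 0, 1, ..., 4). Only the lines that attain the minimum somewhere contribute to roots; other lines are dominated. Here the surviving (envelope) indices are i = 4, i = 3, i = 2, i = 1, i = 0.
Intersections between consecutive envelope lines give the roots: for adjacent envelope indices i < j the intersection is x = (a_i − a_j) / (j − i). Reading off the sorted break points: {-7, 0, 6, 8}.
Verification: at each break x_0, at least two indices attain the minimum of min_i(a_i + i · x_0).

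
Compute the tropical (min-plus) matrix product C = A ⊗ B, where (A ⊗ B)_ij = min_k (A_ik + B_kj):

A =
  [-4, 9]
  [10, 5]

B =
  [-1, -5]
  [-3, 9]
A ⊗ B =
  [-5, -9]
  [2, 5]

Apply the min-plus product entry-by-entry:
  C[0][0] = min over k of (A[0][0] + B[0][0] = -4 + -1 = -5, A[0][1] + B[1][0] = 9 + -3 = 6) = -5 (attained at k = 0)
  C[0][1] = min over k of (A[0][0] + B[0][1] = -4 + -5 = -9, A[0][1] + B[1][1] = 9 + 9 = 18) = -9 (attained at k = 0)
  C[1][0] = min over k of (A[1][0] + B[0][0] = 10 + -1 = 9, A[1][1] + B[1][0] = 5 + -3 = 2) = 2 (attained at k = 1)
  C[1][1] = min over k of (A[1][0] + B[0][1] = 10 + -5 = 5, A[1][1] + B[1][1] = 5 + 9 = 14) = 5 (attained at k = 0)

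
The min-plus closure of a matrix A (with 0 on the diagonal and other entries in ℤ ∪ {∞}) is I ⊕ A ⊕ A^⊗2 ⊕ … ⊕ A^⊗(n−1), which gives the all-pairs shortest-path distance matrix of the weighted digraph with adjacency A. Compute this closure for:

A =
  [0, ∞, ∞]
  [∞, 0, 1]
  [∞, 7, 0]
Closure =
  [0, ∞, ∞]
  [∞, 0, 1]
  [∞, 7, 0]

This is the Floyd-Warshall all-pairs shortest-path computation. For each intermediate vertex k = 0, 1, …, 2, update dist[i][j] ← min(dist[i][j], dist[i][k] + dist[k][j]). The final matrix gives, for each (i, j), the minimum total weight of any directed path from i to j (possibly empty when i = j).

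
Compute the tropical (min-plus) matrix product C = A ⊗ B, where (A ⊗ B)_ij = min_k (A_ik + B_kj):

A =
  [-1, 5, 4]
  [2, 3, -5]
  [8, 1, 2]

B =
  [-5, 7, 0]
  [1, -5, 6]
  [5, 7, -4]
A ⊗ B =
  [-6, 0, -1]
  [-3, -2, -9]
  [2, -4, -2]

Apply the min-plus product entry-by-entry:
  C[0][0] = min over k of (A[0][0] + B[0][0] = -1 + -5 = -6, A[0][1] + B[1][0] = 5 + 1 = 6, A[0][2] + B[2][0] = 4 + 5 = 9) = -6 (attained at k = 0)
  C[0][1] = min over k of (A[0][0] + B[0][1] = -1 + 7 = 6, A[0][1] + B[1][1] = 5 + -5 = 0, A[0][2] + B[2][1] = 4 + 7 = 11) = 0 (attained at k = 1)
  C[0][2] = min over k of (A[0][0] + B[0][2] = -1 + 0 = -1, A[0][1] + B[1][2] = 5 + 6 = 11, A[0][2] + B[2][2] = 4 + -4 = 0) = -1 (attained at k = 0)
  C[1][0] = min over k of (A[1][0] + B[0][0] = 2 + -5 = -3, A[1][1] + B[1][0] = 3 + 1 = 4, A[1][2] + B[2][0] = -5 + 5 = 0) = -3 (attained at k = 0)
  C[1][1] = min over k of (A[1][0] + B[0][1] = 2 + 7 = 9, A[1][1] + B[1][1] = 3 + -5 = -2, A[1][2] + B[2][1] = -5 + 7 = 2) = -2 (attained at k = 1)
  C[1][2] = min over k of (A[1][0] + B[0][2] = 2 + 0 = 2, A[1][1] + B[1][2] = 3 + 6 = 9, A[1][2] + B[2][2] = -5 + -4 = -9) = -9 (attained at k = 2)
  C[2][0] = min over k of (A[2][0] + B[0][0] = 8 + -5 = 3, A[2][1] + B[1][0] = 1 + 1 = 2, A[2][2] + B[2][0] = 2 + 5 = 7) = 2 (attained at k = 1)
  C[2][1] = min over k of (A[2][0] + B[0][1] = 8 + 7 = 15, A[2][1] + B[1][1] = 1 + -5 = -4, A[2][2] + B[2][1] = 2 + 7 = 9) = -4 (attained at k = 1)
  C[2][2] = min over k of (A[2][0] + B[0][2] = 8 + 0 = 8, A[2][1] + B[1][2] = 1 + 6 = 7, A[2][2] + B[2][2] = 2 + -4 = -2) = -2 (attained at k = 2)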